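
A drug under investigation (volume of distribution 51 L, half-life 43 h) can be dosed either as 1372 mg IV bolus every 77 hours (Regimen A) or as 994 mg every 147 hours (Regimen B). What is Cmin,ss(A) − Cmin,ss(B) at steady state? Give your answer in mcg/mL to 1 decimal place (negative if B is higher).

8.9 mcg/mL

Regimen A: f = (1/2)^(77/43) ≈ 0.2890; Cmin,ss = (1372/51)·f/(1−f) ≈ 10.935 mcg/mL.
Regimen B: f = (1/2)^(147/43) ≈ 0.0935; Cmin,ss = (994/51)·f/(1−f) ≈ 2.010 mcg/mL.
Difference ≈ 10.935 − 2.010 ≈ 8.925 mcg/mL.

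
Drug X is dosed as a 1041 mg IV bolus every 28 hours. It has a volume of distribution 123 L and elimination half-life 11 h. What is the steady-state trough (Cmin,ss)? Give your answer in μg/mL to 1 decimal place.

1.7 μg/mL

k = ln2/t½ = ln2/11 ≈ 0.063013 h⁻¹; fraction remaining f = e^(−kτ) = e^(−0.063013×28) ≈ 0.1713.
At steady state, accumulation factor R = 1/(1 − e^(−kτ)) ≈ 1.2067.
Single-dose peak C₀ = D/Vd = 1041/123 ≈ 8.463 μg/mL.
Cmax,ss = C₀/(1 − f) ≈ 8.463/0.8287 ≈ 10.212 μg/mL.
Steady-state trough Cmin,ss = Cmax,ss·f ≈ 10.212 × 0.1713 ≈ 1.749 μg/mL.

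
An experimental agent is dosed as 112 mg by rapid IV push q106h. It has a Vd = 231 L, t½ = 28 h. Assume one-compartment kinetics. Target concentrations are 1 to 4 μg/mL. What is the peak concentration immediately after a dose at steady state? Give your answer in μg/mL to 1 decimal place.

0.5 μg/mL

τ/t½ = 106/28 ≈ 3.7857, so fraction remaining f = (1/2)^(106/28) ≈ 0.0725.
At steady state, accumulation factor R = 1/(1 − e^(−kτ)) ≈ 1.0782.
Single-dose peak C₀ = D/Vd = 112/231 ≈ 0.485 μg/mL.
Cmax,ss = C₀/(1 − f) ≈ 0.485/0.9275 ≈ 0.523 μg/mL.
Peak 0.5 μg/mL vs MTC 4 μg/mL: below toxic threshold.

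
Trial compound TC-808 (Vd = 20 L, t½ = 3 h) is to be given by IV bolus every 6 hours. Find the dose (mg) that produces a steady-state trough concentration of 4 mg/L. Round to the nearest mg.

τ/t½ = 6/3 ≈ 2, so f = (1/2)^(6/3) ≈ 0.250000.
Cmin,ss = (D/Vd)·f/(1−f), so D = Cmin,ss·Vd·(1−f)/f.
D = 4 × 20 × (1−f)/f ≈ 4 × 20 × 3.00000 ≈ 240.00 mg.

240 mg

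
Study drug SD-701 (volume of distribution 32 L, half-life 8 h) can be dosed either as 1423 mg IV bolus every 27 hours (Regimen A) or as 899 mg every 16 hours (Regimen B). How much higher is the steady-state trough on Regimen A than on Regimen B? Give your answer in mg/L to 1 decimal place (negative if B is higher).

Regimen A: f = (1/2)^(27/8) ≈ 0.0964; Cmin,ss = (1423/32)·f/(1−f) ≈ 4.744 mg/L.
Regimen B: f = (1/2)^(16/8) ≈ 0.2500; Cmin,ss = (899/32)·f/(1−f) ≈ 9.365 mg/L.
Difference ≈ 4.744 − 9.365 ≈ -4.621 mg/L.

-4.6 mg/L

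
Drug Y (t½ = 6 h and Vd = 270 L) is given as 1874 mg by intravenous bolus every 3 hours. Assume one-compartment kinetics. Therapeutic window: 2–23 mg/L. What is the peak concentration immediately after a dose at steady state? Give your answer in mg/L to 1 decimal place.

23.7 mg/L

τ/t½ = 3/6 ≈ 0.5, so fraction remaining f = (1/2)^(3/6) ≈ 0.7071.
Accumulation ratio R = 1/(1 − f) ≈ 1/0.2929 ≈ 3.4141.
Each bolus raises the concentration by D/Vd = 1874/270 ≈ 6.941 mg/L.
Steady-state peak Cmax,ss = C₀·R ≈ 6.941 × 3.4141 ≈ 23.697 mg/L.
Peak 23.7 mg/L vs MTC 23 mg/L: exceeds toxic threshold.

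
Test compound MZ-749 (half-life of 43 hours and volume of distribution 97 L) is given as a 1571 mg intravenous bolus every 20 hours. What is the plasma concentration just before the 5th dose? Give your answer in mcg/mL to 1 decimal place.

30.8 mcg/mL

f = (1/2)^(τ/t½) = (1/2)^(20/43) ≈ 0.7244.
C₀ = D/Vd = 1571/97 ≈ 16.196 mcg/mL.
Before the 5th dose, 4 doses have been given. Superposition: Cmin = C₀·(f + f² + … + f^4).
≈ 16.196 × (0.7244 + 0.5248 + 0.3801 + 0.2754) ≈ 16.196 × 1.9047 ≈ 30.849 mcg/mL.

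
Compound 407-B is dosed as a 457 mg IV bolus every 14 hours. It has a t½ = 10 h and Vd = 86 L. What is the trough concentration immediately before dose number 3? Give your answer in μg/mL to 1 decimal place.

2.8 μg/mL

f = (1/2)^(τ/t½) = (1/2)^(14/10) ≈ 0.3789.
C₀ = D/Vd = 457/86 ≈ 5.314 μg/mL.
Before the 3rd dose, 2 doses have been given. Superposition: Cmin = C₀·(f + f²).
≈ 5.314 × (0.3789 + 0.1436) ≈ 5.314 × 0.5225 ≈ 2.777 μg/mL.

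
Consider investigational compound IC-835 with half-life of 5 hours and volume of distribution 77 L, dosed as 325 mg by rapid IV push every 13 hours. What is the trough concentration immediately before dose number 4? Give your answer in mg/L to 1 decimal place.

f = (1/2)^(τ/t½) = (1/2)^(13/5) ≈ 0.1649.
C₀ = D/Vd = 325/77 ≈ 4.221 mg/L.
Before the 4th dose, 3 doses have been given. Superposition: Cmin = C₀·(f + f² + … + f^3).
≈ 4.221 × (0.1649 + 0.0272 + 0.0045) ≈ 4.221 × 0.1966 ≈ 0.830 mg/L.

0.8 mg/L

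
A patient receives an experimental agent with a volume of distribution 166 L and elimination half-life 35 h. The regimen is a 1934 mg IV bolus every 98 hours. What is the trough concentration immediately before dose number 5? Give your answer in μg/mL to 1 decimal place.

2.0 μg/mL

f = (1/2)^(τ/t½) = (1/2)^(98/35) ≈ 0.1436.
C₀ = D/Vd = 1934/166 ≈ 11.651 μg/mL.
Before the 5th dose, 4 doses have been given. Superposition: Cmin = C₀·(f + f² + … + f^4).
≈ 11.651 × (0.1436 + 0.0206 + 0.0030 + 0.0004) ≈ 11.651 × 0.1676 ≈ 1.953 μg/mL.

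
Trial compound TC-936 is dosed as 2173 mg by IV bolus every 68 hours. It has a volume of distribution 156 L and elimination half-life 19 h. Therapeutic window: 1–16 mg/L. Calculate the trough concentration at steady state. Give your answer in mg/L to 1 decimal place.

k = ln2/t½ = ln2/19 ≈ 0.036481 h⁻¹; fraction remaining f = e^(−kτ) = e^(−0.036481×68) ≈ 0.0837.
Single-dose peak C₀ = D/Vd = 2173/156 ≈ 13.929 mg/L.
Steady-state trough Cmin,ss = C₀·f/(1−f) ≈ 13.929 × 0.0837/0.9163 ≈ 1.272 mg/L.
Trough 1.3 mg/L vs MEC 1 mg/L: adequate.

1.3 mg/L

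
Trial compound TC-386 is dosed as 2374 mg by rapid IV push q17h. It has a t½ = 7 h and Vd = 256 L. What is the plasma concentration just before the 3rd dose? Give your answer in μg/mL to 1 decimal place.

f = (1/2)^(τ/t½) = (1/2)^(17/7) ≈ 0.1857.
C₀ = D/Vd = 2374/256 ≈ 9.273 μg/mL.
Before the 3rd dose, 2 doses have been given. Superposition: Cmin = C₀·(f + f²).
≈ 9.273 × (0.1857 + 0.0345) ≈ 9.273 × 0.2202 ≈ 2.042 μg/mL.

2.0 μg/mL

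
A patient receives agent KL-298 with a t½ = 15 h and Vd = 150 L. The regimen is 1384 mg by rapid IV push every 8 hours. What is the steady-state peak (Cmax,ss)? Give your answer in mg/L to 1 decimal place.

Over one 8-h interval, 8/15 ≈ 0.53333 half-lives elapse, leaving f ≈ 0.6910 of each dose.
Accumulation ratio R = 1/(1 − f) ≈ 1/0.3090 ≈ 3.2362.
Each bolus raises the concentration by D/Vd = 1384/150 ≈ 9.227 mg/L.
Steady-state peak Cmax,ss = C₀·R ≈ 9.227 × 3.2362 ≈ 29.860 mg/L.

29.9 mg/L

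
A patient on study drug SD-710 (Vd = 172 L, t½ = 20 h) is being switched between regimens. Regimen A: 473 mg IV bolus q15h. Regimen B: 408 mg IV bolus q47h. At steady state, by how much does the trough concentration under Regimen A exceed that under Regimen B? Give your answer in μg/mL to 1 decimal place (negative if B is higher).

Regimen A: f = (1/2)^(15/20) ≈ 0.5946; Cmin,ss = (473/172)·f/(1−f) ≈ 4.033 μg/mL.
Regimen B: f = (1/2)^(47/20) ≈ 0.1961; Cmin,ss = (408/172)·f/(1−f) ≈ 0.579 μg/mL.
Difference ≈ 4.033 − 0.579 ≈ 3.454 μg/mL.

3.5 μg/mL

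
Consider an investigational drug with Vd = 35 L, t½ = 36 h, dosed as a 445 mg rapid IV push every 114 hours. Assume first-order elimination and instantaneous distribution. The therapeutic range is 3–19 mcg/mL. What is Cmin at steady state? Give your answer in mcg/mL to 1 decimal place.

τ/t½ = 114/36 ≈ 3.1667, so fraction remaining f = (1/2)^(114/36) ≈ 0.1114.
At steady state, accumulation factor R = 1/(1 − e^(−kτ)) ≈ 1.1254.
Each bolus raises the concentration by D/Vd = 445/35 ≈ 12.714 mcg/mL.
Steady-state peak Cmax,ss = C₀·R ≈ 12.714 × 1.1254 ≈ 14.308 mcg/mL.
One interval later, Cmin,ss = Cmax,ss·e^(−kτ) ≈ 14.308 × 0.1114 ≈ 1.594 mcg/mL.
Trough 1.6 mcg/mL vs MEC 3 mcg/mL: subtherapeutic.

1.6 mcg/mL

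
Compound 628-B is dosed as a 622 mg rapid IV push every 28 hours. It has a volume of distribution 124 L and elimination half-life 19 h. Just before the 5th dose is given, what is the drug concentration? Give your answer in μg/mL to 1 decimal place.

f = (1/2)^(τ/t½) = (1/2)^(28/19) ≈ 0.3601.
C₀ = D/Vd = 622/124 ≈ 5.016 μg/mL.
Before the 5th dose, 4 doses have been given. Superposition: Cmin = C₀·(f + f² + … + f^4).
≈ 5.016 × (0.3601 + 0.1297 + 0.0467 + 0.0168) ≈ 5.016 × 0.5533 ≈ 2.775 μg/mL.

2.8 μg/mL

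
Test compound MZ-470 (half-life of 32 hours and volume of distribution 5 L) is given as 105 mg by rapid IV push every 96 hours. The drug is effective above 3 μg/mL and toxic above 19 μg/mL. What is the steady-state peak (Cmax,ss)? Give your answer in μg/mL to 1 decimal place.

τ = 96 h = 3 half-lives, so f = (1/2)^3 = 0.125.
Accumulation ratio R = 1/(1 − f) = 1/0.875 = 8/7.
Single-dose peak C₀ = D/Vd = 105/5 = 21 μg/mL.
Steady-state peak Cmax,ss = C₀·R = 21 × 8/7 ≈ 24.000 μg/mL.
Peak 24.0 μg/mL vs MTC 19 μg/mL: exceeds toxic threshold.

24.0 μg/mL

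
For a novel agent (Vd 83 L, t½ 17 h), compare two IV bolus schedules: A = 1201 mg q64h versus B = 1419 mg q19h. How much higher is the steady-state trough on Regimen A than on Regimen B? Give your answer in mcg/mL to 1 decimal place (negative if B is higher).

Regimen A: f = (1/2)^(64/17) ≈ 0.0736; Cmin,ss = (1201/83)·f/(1−f) ≈ 1.150 mcg/mL.
Regimen B: f = (1/2)^(19/17) ≈ 0.4608; Cmin,ss = (1419/83)·f/(1−f) ≈ 14.611 mcg/mL.
Difference ≈ 1.150 − 14.611 ≈ -13.461 mcg/mL.

-13.5 mcg/mL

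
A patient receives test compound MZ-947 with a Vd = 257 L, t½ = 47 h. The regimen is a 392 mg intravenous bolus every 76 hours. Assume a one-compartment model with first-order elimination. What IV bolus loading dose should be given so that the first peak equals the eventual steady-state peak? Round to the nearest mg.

582 mg

f = (1/2)^(76/47) ≈ 0.326008; accumulation ratio R = 1/(1−f) ≈ 1.48370.
Loading dose to hit Cmax,ss on first dose: D_load = D_maint·R ≈ 392 × 1.48370 ≈ 581.61 mg.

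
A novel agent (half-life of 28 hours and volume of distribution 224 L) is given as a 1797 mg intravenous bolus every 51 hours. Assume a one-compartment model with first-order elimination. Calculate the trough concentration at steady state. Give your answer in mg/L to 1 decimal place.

3.2 mg/L

τ/t½ = 51/28 ≈ 1.8214, so fraction remaining f = (1/2)^(51/28) ≈ 0.2829.
Accumulation ratio R = 1/(1 − f) ≈ 1/0.7171 ≈ 1.3945.
Each bolus raises the concentration by D/Vd = 1797/224 ≈ 8.022 mg/L.
Cmax,ss = C₀/(1 − f) ≈ 8.022/0.7171 ≈ 11.187 mg/L.
One interval later, Cmin,ss = Cmax,ss·e^(−kτ) ≈ 11.187 × 0.2829 ≈ 3.165 mg/L.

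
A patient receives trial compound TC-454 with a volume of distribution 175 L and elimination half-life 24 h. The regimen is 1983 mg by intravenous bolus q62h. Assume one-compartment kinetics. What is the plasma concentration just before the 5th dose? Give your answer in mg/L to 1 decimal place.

2.3 mg/L

f = (1/2)^(τ/t½) = (1/2)^(62/24) ≈ 0.1669.
C₀ = D/Vd = 1983/175 ≈ 11.331 mg/L.
Before the 5th dose, 4 doses have been given. Superposition: Cmin = C₀·(f + f² + … + f^4).
≈ 11.331 × (0.1669 + 0.0279 + 0.0046 + 0.0008) ≈ 11.331 × 0.2002 ≈ 2.268 mg/L.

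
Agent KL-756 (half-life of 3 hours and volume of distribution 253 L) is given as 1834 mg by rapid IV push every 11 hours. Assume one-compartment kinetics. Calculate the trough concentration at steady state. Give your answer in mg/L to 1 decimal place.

0.6 mg/L

Over one 11-h interval, 11/3 ≈ 3.6667 half-lives elapse, leaving f ≈ 0.0787 of each dose.
Each bolus raises the concentration by D/Vd = 1834/253 ≈ 7.249 mg/L.
Steady-state trough Cmin,ss = C₀·f/(1−f) ≈ 7.249 × 0.0787/0.9213 ≈ 0.619 mg/L.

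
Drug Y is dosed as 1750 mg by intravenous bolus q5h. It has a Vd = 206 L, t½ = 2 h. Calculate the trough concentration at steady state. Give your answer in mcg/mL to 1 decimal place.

1.8 mcg/mL

k = ln2/t½ = ln2/2 ≈ 0.346574 h⁻¹; fraction remaining f = e^(−kτ) = e^(−0.346574×5) ≈ 0.1768.
Single-dose peak C₀ = D/Vd = 1750/206 ≈ 8.495 mcg/mL.
Steady-state trough Cmin,ss = C₀·f/(1−f) ≈ 8.495 × 0.1768/0.8232 ≈ 1.824 mcg/mL.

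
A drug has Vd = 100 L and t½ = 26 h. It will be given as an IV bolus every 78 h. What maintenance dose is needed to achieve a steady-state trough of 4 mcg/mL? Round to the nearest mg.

2800 mg

τ/t½ = 78/26 ≈ 3, so f = (1/2)^(78/26) ≈ 0.125000.
Cmin,ss = (D/Vd)·f/(1−f), so D = Cmin,ss·Vd·(1−f)/f.
D = 4 × 100 × (1−f)/f ≈ 4 × 100 × 7.00000 ≈ 2800.00 mg.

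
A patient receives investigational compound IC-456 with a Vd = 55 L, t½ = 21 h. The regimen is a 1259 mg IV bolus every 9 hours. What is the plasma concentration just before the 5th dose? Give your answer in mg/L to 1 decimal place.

46.0 mg/L

f = (1/2)^(τ/t½) = (1/2)^(9/21) ≈ 0.7430.
C₀ = D/Vd = 1259/55 ≈ 22.891 mg/L.
Before the 5th dose, 4 doses have been given. Superposition: Cmin = C₀·(f + f² + … + f^4).
≈ 22.891 × (0.7430 + 0.5520 + 0.4102 + 0.3048) ≈ 22.891 × 2.0100 ≈ 46.011 mg/L.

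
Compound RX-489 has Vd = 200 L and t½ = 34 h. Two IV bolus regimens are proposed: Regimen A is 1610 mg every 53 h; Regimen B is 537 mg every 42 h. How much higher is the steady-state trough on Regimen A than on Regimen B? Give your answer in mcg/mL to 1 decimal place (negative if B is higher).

2.2 mcg/mL

Regimen A: f = (1/2)^(53/34) ≈ 0.3394; Cmin,ss = (1610/200)·f/(1−f) ≈ 4.136 mcg/mL.
Regimen B: f = (1/2)^(42/34) ≈ 0.4248; Cmin,ss = (537/200)·f/(1−f) ≈ 1.983 mcg/mL.
Difference ≈ 4.136 − 1.983 ≈ 2.153 mcg/mL.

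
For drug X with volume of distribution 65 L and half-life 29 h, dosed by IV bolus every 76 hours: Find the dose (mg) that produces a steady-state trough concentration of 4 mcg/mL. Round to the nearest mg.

τ/t½ = 76/29 ≈ 2.6207, so f = (1/2)^(76/29) ≈ 0.162590.
Cmin,ss = (D/Vd)·f/(1−f), so D = Cmin,ss·Vd·(1−f)/f.
D = 4 × 65 × (1−f)/f ≈ 4 × 65 × 5.15044 ≈ 1339.11 mg.

1339 mg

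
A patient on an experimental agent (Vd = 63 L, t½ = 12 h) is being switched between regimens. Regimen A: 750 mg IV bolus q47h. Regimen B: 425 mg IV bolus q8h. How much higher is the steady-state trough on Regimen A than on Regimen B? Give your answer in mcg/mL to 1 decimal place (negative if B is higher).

Regimen A: f = (1/2)^(47/12) ≈ 0.0662; Cmin,ss = (750/63)·f/(1−f) ≈ 0.844 mcg/mL.
Regimen B: f = (1/2)^(8/12) ≈ 0.6300; Cmin,ss = (425/63)·f/(1−f) ≈ 11.486 mcg/mL.
Difference ≈ 0.844 − 11.486 ≈ -10.642 mcg/mL.

-10.6 mcg/mL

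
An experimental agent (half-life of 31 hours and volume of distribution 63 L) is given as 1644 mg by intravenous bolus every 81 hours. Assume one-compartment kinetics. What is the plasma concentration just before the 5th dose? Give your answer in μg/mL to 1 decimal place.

f = (1/2)^(τ/t½) = (1/2)^(81/31) ≈ 0.1635.
C₀ = D/Vd = 1644/63 ≈ 26.095 μg/mL.
Before the 5th dose, 4 doses have been given. Superposition: Cmin = C₀·(f + f² + … + f^4).
≈ 26.095 × (0.1635 + 0.0267 + 0.0044 + 0.0007) ≈ 26.095 × 0.1953 ≈ 5.096 μg/mL.

5.1 μg/mL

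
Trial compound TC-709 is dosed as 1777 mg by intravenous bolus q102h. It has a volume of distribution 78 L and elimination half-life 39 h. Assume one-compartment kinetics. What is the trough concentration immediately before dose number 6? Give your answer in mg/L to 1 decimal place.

4.4 mg/L

f = (1/2)^(τ/t½) = (1/2)^(102/39) ≈ 0.1632.
C₀ = D/Vd = 1777/78 ≈ 22.782 mg/L.
Before the 6th dose, 5 doses have been given. Superposition: Cmin = C₀·(f + f² + … + f^5).
≈ 22.782 × (0.1632 + 0.0266 + 0.0043 + 0.0007 + 0.0001) ≈ 22.782 × 0.1949 ≈ 4.440 mg/L.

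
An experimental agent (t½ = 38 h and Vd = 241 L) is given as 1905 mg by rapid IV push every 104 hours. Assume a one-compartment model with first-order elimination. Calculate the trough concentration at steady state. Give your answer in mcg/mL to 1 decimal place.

1.4 mcg/mL

Over one 104-h interval, 104/38 ≈ 2.7368 half-lives elapse, leaving f ≈ 0.1500 of each dose.
Each bolus raises the concentration by D/Vd = 1905/241 ≈ 7.905 mcg/mL.
Steady-state trough Cmin,ss = C₀·f/(1−f) ≈ 7.905 × 0.1500/0.8500 ≈ 1.395 mcg/mL.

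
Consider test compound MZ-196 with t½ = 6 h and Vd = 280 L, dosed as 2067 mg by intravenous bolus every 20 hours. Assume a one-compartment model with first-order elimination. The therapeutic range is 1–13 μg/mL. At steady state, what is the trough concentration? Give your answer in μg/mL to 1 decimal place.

0.8 μg/mL

Over one 20-h interval, 20/6 ≈ 3.3333 half-lives elapse, leaving f ≈ 0.0992 of each dose.
At steady state, accumulation factor R = 1/(1 − e^(−kτ)) ≈ 1.1101.
Each bolus raises the concentration by D/Vd = 2067/280 ≈ 7.382 μg/mL.
Cmax,ss = C₀/(1 − f) ≈ 7.382/0.9008 ≈ 8.195 μg/mL.
Steady-state trough Cmin,ss = Cmax,ss·f ≈ 8.195 × 0.0992 ≈ 0.813 μg/mL.
Trough 0.8 μg/mL vs MEC 1 μg/mL: subtherapeutic.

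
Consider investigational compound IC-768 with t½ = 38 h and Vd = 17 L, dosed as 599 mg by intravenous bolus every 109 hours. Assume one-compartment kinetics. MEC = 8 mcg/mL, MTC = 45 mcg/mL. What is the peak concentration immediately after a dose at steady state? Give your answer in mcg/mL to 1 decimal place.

k = ln2/t½ = ln2/38 ≈ 0.018241 h⁻¹; fraction remaining f = e^(−kτ) = e^(−0.018241×109) ≈ 0.1369.
Accumulation ratio R = 1/(1 − f) ≈ 1/0.8631 ≈ 1.1586.
Single-dose peak C₀ = D/Vd = 599/17 ≈ 35.235 mcg/mL.
Steady-state peak Cmax,ss = C₀·R ≈ 35.235 × 1.1586 ≈ 40.823 mcg/mL.
Peak 40.8 mcg/mL vs MTC 45 mcg/mL: below toxic threshold.

40.8 mcg/mL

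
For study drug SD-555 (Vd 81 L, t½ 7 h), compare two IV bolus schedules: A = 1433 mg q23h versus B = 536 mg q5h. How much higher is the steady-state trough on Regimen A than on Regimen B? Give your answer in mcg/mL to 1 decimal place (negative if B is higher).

-8.3 mcg/mL

Regimen A: f = (1/2)^(23/7) ≈ 0.1025; Cmin,ss = (1433/81)·f/(1−f) ≈ 2.020 mcg/mL.
Regimen B: f = (1/2)^(5/7) ≈ 0.6095; Cmin,ss = (536/81)·f/(1−f) ≈ 10.328 mcg/mL.
Difference ≈ 2.020 − 10.328 ≈ -8.308 mcg/mL.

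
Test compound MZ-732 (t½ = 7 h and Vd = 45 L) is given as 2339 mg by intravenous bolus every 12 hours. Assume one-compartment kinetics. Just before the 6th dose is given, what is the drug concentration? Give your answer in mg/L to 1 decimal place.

f = (1/2)^(τ/t½) = (1/2)^(12/7) ≈ 0.3048.
C₀ = D/Vd = 2339/45 ≈ 51.978 mg/L.
Before the 6th dose, 5 doses have been given. Superposition: Cmin = C₀·(f + f² + … + f^5).
≈ 51.978 × (0.3048 + 0.0929 + 0.0283 + 0.0086 + 0.0026) ≈ 51.978 × 0.4372 ≈ 22.725 mg/L.

22.7 mg/L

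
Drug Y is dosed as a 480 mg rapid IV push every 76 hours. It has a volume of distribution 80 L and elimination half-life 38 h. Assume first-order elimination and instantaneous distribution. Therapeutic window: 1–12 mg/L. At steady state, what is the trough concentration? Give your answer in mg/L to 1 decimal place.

2.0 mg/L

τ = 76 h = 2 half-lives, so f = (1/2)^2 = 0.25.
Accumulation ratio R = 1/(1 − f) = 1/0.75 = 4/3.
Single-dose peak C₀ = D/Vd = 480/80 = 6 mg/L.
Steady-state peak Cmax,ss = C₀·R = 6 × 4/3 ≈ 8.000 mg/L.
Steady-state trough Cmin,ss = Cmax,ss·f ≈ 8.000 × 0.25 ≈ 2.000 mg/L.
Trough 2.0 mg/L vs MEC 1 mg/L: adequate.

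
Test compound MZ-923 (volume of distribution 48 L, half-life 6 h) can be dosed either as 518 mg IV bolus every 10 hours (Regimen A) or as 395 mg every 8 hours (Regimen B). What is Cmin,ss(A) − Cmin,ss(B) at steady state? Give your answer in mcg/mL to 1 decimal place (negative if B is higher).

-0.5 mcg/mL

Regimen A: f = (1/2)^(10/6) ≈ 0.3150; Cmin,ss = (518/48)·f/(1−f) ≈ 4.963 mcg/mL.
Regimen B: f = (1/2)^(8/6) ≈ 0.3969; Cmin,ss = (395/48)·f/(1−f) ≈ 5.416 mcg/mL.
Difference ≈ 4.963 − 5.416 ≈ -0.453 mcg/mL.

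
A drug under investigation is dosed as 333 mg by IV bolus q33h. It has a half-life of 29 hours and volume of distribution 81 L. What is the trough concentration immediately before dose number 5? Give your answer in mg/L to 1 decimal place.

f = (1/2)^(τ/t½) = (1/2)^(33/29) ≈ 0.4544.
C₀ = D/Vd = 333/81 ≈ 4.111 mg/L.
Before the 5th dose, 4 doses have been given. Superposition: Cmin = C₀·(f + f² + … + f^4).
≈ 4.111 × (0.4544 + 0.2065 + 0.0938 + 0.0426) ≈ 4.111 × 0.7973 ≈ 3.278 mg/L.

3.3 mg/L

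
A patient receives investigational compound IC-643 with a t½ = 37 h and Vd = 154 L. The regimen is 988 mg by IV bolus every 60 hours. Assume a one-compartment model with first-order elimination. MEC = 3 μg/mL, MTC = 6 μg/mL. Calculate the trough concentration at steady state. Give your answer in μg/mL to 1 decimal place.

3.1 μg/mL

k = ln2/t½ = ln2/37 ≈ 0.018734 h⁻¹; fraction remaining f = e^(−kτ) = e^(−0.018734×60) ≈ 0.3250.
Each bolus raises the concentration by D/Vd = 988/154 ≈ 6.416 μg/mL.
Steady-state trough Cmin,ss = C₀·f/(1−f) ≈ 6.416 × 0.3250/0.6750 ≈ 3.089 μg/mL.
Trough 3.1 μg/mL vs MEC 3 μg/mL: adequate.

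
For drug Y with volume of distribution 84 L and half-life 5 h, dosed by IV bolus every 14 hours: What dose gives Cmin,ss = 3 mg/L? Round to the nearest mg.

τ/t½ = 14/5 ≈ 2.8, so f = (1/2)^(14/5) ≈ 0.143587.
Cmin,ss = (D/Vd)·f/(1−f), so D = Cmin,ss·Vd·(1−f)/f.
D = 3 × 84 × (1−f)/f ≈ 3 × 84 × 5.96442 ≈ 1503.03 mg.

1503 mg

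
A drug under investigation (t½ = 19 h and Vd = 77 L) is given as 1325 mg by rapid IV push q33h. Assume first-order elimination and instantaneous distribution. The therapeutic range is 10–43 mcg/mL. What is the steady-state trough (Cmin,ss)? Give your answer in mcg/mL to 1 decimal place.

τ/t½ = 33/19 ≈ 1.7368, so fraction remaining f = (1/2)^(33/19) ≈ 0.3000.
Accumulation ratio R = 1/(1 − f) ≈ 1/0.7000 ≈ 1.4286.
Single-dose peak C₀ = D/Vd = 1325/77 ≈ 17.208 mcg/mL.
Cmax,ss = C₀/(1 − f) ≈ 17.208/0.7000 ≈ 24.583 mcg/mL.
Steady-state trough Cmin,ss = Cmax,ss·f ≈ 24.583 × 0.3000 ≈ 7.375 mcg/mL.
Trough 7.4 mcg/mL vs MEC 10 mcg/mL: subtherapeutic.

7.4 mcg/mL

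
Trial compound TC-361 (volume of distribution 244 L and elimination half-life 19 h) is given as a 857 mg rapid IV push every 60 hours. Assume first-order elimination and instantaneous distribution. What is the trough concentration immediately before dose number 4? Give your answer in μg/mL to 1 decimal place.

0.4 μg/mL

f = (1/2)^(τ/t½) = (1/2)^(60/19) ≈ 0.1120.
C₀ = D/Vd = 857/244 ≈ 3.512 μg/mL.
Before the 4th dose, 3 doses have been given. Superposition: Cmin = C₀·(f + f² + … + f^3).
≈ 3.512 × (0.1120 + 0.0125 + 0.0014) ≈ 3.512 × 0.1259 ≈ 0.442 μg/mL.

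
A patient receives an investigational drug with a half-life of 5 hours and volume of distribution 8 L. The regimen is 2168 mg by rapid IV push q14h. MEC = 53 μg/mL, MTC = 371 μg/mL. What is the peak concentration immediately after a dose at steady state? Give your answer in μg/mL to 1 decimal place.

τ/t½ = 14/5 ≈ 2.8, so fraction remaining f = (1/2)^(14/5) ≈ 0.1436.
At steady state, accumulation factor R = 1/(1 − e^(−kτ)) ≈ 1.1677.
Each bolus raises the concentration by D/Vd = 2168/8 ≈ 271.000 μg/mL.
Steady-state peak Cmax,ss = C₀·R ≈ 271.000 × 1.1677 ≈ 316.447 μg/mL.
Peak 316.4 μg/mL vs MTC 371 μg/mL: below toxic threshold.

316.4 μg/mL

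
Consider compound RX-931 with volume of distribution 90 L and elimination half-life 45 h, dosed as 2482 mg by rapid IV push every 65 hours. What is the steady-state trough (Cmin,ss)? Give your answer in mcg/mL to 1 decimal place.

16.0 mcg/mL

Over one 65-h interval, 65/45 ≈ 1.4444 half-lives elapse, leaving f ≈ 0.3674 of each dose.
Accumulation ratio R = 1/(1 − f) ≈ 1/0.6326 ≈ 1.5808.
Each bolus raises the concentration by D/Vd = 2482/90 ≈ 27.578 mcg/mL.
Steady-state peak Cmax,ss = C₀·R ≈ 27.578 × 1.5808 ≈ 43.595 mcg/mL.
One interval later, Cmin,ss = Cmax,ss·e^(−kτ) ≈ 43.595 × 0.3674 ≈ 16.017 mcg/mL.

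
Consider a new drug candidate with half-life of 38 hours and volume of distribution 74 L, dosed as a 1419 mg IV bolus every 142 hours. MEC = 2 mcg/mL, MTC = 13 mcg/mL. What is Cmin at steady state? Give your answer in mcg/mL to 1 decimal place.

Over one 142-h interval, 142/38 ≈ 3.7368 half-lives elapse, leaving f ≈ 0.0750 of each dose.
At steady state, accumulation factor R = 1/(1 − e^(−kτ)) ≈ 1.0811.
Single-dose peak C₀ = D/Vd = 1419/74 ≈ 19.176 mcg/mL.
Cmax,ss = C₀/(1 − f) ≈ 19.176/0.9250 ≈ 20.731 mcg/mL.
Steady-state trough Cmin,ss = Cmax,ss·f ≈ 20.731 × 0.0750 ≈ 1.555 mcg/mL.
Trough 1.6 mcg/mL vs MEC 2 mcg/mL: subtherapeutic.

1.6 mcg/mL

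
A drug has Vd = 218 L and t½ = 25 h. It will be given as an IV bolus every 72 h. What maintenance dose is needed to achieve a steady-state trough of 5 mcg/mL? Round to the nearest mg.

τ/t½ = 72/25 ≈ 2.88, so f = (1/2)^(72/25) ≈ 0.135842.
Cmin,ss = (D/Vd)·f/(1−f), so D = Cmin,ss·Vd·(1−f)/f.
D = 5 × 218 × (1−f)/f ≈ 5 × 218 × 6.36149 ≈ 6934.02 mg.

6934 mg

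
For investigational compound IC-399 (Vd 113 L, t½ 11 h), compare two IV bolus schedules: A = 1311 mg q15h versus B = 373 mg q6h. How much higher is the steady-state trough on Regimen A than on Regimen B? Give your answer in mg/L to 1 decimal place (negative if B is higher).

0.2 mg/L

Regimen A: f = (1/2)^(15/11) ≈ 0.3886; Cmin,ss = (1311/113)·f/(1−f) ≈ 7.374 mg/L.
Regimen B: f = (1/2)^(6/11) ≈ 0.6852; Cmin,ss = (373/113)·f/(1−f) ≈ 7.185 mg/L.
Difference ≈ 7.374 − 7.185 ≈ 0.189 mg/L.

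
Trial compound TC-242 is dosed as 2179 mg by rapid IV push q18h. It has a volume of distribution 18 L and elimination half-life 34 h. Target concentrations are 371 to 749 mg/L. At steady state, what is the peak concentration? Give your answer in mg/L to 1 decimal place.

394.1 mg/L

Over one 18-h interval, 18/34 ≈ 0.52941 half-lives elapse, leaving f ≈ 0.6928 of each dose.
Accumulation ratio R = 1/(1 − f) ≈ 1/0.3072 ≈ 3.2552.
Each bolus raises the concentration by D/Vd = 2179/18 ≈ 121.056 mg/L.
Steady-state peak Cmax,ss = C₀·R ≈ 121.056 × 3.2552 ≈ 394.061 mg/L.
Peak 394.1 mg/L vs MTC 749 mg/L: below toxic threshold.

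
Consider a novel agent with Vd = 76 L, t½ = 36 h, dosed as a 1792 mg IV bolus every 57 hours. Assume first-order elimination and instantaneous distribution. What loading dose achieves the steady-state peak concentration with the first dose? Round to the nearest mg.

2690 mg

f = (1/2)^(57/36) ≈ 0.333710; accumulation ratio R = 1/(1−f) ≈ 1.50085.
Loading dose to hit Cmax,ss on first dose: D_load = D_maint·R ≈ 1792 × 1.50085 ≈ 2689.52 mg.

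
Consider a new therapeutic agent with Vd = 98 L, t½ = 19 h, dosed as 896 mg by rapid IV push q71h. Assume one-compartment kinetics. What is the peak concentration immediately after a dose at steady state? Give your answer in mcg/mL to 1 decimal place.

9.9 mcg/mL

k = ln2/t½ = ln2/19 ≈ 0.036481 h⁻¹; fraction remaining f = e^(−kτ) = e^(−0.036481×71) ≈ 0.0750.
Accumulation ratio R = 1/(1 − f) ≈ 1/0.9250 ≈ 1.0811.
Each bolus raises the concentration by D/Vd = 896/98 ≈ 9.143 mcg/mL.
Steady-state peak Cmax,ss = C₀·R ≈ 9.143 × 1.0811 ≈ 9.884 mcg/mL.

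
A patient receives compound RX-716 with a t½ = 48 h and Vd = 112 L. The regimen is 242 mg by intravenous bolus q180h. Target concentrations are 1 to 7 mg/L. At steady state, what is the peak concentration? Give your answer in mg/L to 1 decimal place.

2.3 mg/L

Over one 180-h interval, 180/48 ≈ 3.75 half-lives elapse, leaving f ≈ 0.0743 of each dose.
At steady state, accumulation factor R = 1/(1 − e^(−kτ)) ≈ 1.0803.
Single-dose peak C₀ = D/Vd = 242/112 ≈ 2.161 mg/L.
Steady-state peak Cmax,ss = C₀·R ≈ 2.161 × 1.0803 ≈ 2.335 mg/L.
Peak 2.3 mg/L vs MTC 7 mg/L: below toxic threshold.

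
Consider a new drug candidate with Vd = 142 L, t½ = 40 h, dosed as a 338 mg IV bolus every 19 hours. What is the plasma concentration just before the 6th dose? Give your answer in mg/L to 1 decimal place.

f = (1/2)^(τ/t½) = (1/2)^(19/40) ≈ 0.7195.
C₀ = D/Vd = 338/142 ≈ 2.380 mg/L.
Before the 6th dose, 5 doses have been given. Superposition: Cmin = C₀·(f + f² + … + f^5).
≈ 2.380 × (0.7195 + 0.5177 + 0.3725 + 0.2680 + 0.1928) ≈ 2.380 × 2.0705 ≈ 4.928 mg/L.

4.9 mg/L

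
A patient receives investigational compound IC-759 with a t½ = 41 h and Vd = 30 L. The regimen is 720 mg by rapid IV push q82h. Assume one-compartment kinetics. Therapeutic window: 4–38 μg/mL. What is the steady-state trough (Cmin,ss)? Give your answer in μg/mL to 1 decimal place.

8.0 μg/mL

The dosing interval is 2 half-lives, so f = 2^(−2) = 0.25.
At steady state, R = 1/(1 − 0.25) = 4/3.
Single-dose peak C₀ = D/Vd = 720/30 = 24 μg/mL.
Steady-state peak Cmax,ss = C₀·R = 24 × 4/3 ≈ 32.000 μg/mL.
Steady-state trough Cmin,ss = Cmax,ss·f ≈ 32.000 × 0.25 ≈ 8.000 μg/mL.
Trough 8.0 μg/mL vs MEC 4 μg/mL: adequate.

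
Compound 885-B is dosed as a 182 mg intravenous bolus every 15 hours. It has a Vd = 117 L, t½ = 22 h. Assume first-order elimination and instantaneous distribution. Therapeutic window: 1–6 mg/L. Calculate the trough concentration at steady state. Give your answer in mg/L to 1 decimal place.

k = ln2/t½ = ln2/22 ≈ 0.031507 h⁻¹; fraction remaining f = e^(−kτ) = e^(−0.031507×15) ≈ 0.6234.
Accumulation ratio R = 1/(1 − f) ≈ 1/0.3766 ≈ 2.6553.
Each bolus raises the concentration by D/Vd = 182/117 ≈ 1.556 mg/L.
Cmax,ss = C₀/(1 − f) ≈ 1.556/0.3766 ≈ 4.132 mg/L.
Steady-state trough Cmin,ss = Cmax,ss·f ≈ 4.132 × 0.6234 ≈ 2.576 mg/L.
Trough 2.6 mg/L vs MEC 1 mg/L: adequate.

2.6 mg/L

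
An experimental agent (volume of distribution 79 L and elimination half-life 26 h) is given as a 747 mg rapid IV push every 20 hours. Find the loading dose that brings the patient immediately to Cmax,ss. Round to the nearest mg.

f = (1/2)^(20/26) ≈ 0.586730; accumulation ratio R = 1/(1−f) ≈ 2.41973.
Loading dose to hit Cmax,ss on first dose: D_load = D_maint·R ≈ 747 × 2.41973 ≈ 1807.54 mg.

1808 mg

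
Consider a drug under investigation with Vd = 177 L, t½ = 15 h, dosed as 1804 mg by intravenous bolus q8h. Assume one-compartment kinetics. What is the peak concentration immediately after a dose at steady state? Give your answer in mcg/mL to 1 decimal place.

Over one 8-h interval, 8/15 ≈ 0.53333 half-lives elapse, leaving f ≈ 0.6910 of each dose.
Accumulation ratio R = 1/(1 − f) ≈ 1/0.3090 ≈ 3.2362.
Single-dose peak C₀ = D/Vd = 1804/177 ≈ 10.192 mcg/mL.
Steady-state peak Cmax,ss = C₀·R ≈ 10.192 × 3.2362 ≈ 32.983 mcg/mL.

33.0 mcg/mL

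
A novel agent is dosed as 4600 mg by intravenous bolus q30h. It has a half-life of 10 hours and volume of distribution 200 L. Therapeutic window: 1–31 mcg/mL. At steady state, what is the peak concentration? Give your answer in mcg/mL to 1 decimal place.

τ = 30 h = 3 half-lives, so f = (1/2)^3 = 0.125.
Accumulation ratio R = 1/(1 − f) = 1/0.875 = 8/7.
Single-dose peak C₀ = D/Vd = 4600/200 = 23 mcg/mL.
Steady-state peak Cmax,ss = C₀·R = 23 × 8/7 ≈ 26.286 mcg/mL.
Peak 26.3 mcg/mL vs MTC 31 mcg/mL: below toxic threshold.

26.3 mcg/mL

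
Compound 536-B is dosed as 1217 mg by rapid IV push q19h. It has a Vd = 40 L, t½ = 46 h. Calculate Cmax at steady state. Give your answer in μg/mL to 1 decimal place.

122.2 μg/mL

k = ln2/t½ = ln2/46 ≈ 0.015068 h⁻¹; fraction remaining f = e^(−kτ) = e^(−0.015068×19) ≈ 0.7510.
Accumulation ratio R = 1/(1 − f) ≈ 1/0.2490 ≈ 4.0161.
Each bolus raises the concentration by D/Vd = 1217/40 ≈ 30.425 μg/mL.
Steady-state peak Cmax,ss = C₀·R ≈ 30.425 × 4.0161 ≈ 122.190 μg/mL.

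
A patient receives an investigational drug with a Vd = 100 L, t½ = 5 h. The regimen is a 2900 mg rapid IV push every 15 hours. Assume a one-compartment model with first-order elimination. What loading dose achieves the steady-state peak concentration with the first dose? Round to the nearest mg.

3314 mg

f = (1/2)^(15/5) ≈ 0.125000; accumulation ratio R = 1/(1−f) ≈ 1.14286.
Loading dose to hit Cmax,ss on first dose: D_load = D_maint·R ≈ 2900 × 1.14286 ≈ 3314.29 mg.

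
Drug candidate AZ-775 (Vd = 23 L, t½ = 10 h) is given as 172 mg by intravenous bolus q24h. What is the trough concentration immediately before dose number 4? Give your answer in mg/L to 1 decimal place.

1.7 mg/L

f = (1/2)^(τ/t½) = (1/2)^(24/10) ≈ 0.1895.
C₀ = D/Vd = 172/23 ≈ 7.478 mg/L.
Before the 4th dose, 3 doses have been given. Superposition: Cmin = C₀·(f + f² + … + f^3).
≈ 7.478 × (0.1895 + 0.0359 + 0.0068) ≈ 7.478 × 0.2322 ≈ 1.736 mg/L.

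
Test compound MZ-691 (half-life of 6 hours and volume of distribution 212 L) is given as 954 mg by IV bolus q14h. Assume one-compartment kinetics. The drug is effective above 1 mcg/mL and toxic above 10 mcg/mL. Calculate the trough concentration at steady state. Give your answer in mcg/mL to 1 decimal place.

1.1 mcg/mL

τ/t½ = 14/6 ≈ 2.3333, so fraction remaining f = (1/2)^(14/6) ≈ 0.1984.
Each bolus raises the concentration by D/Vd = 954/212 ≈ 4.500 mcg/mL.
Steady-state trough Cmin,ss = C₀·f/(1−f) ≈ 4.500 × 0.1984/0.8016 ≈ 1.114 mcg/mL.
Trough 1.1 mcg/mL vs MEC 1 mcg/mL: adequate.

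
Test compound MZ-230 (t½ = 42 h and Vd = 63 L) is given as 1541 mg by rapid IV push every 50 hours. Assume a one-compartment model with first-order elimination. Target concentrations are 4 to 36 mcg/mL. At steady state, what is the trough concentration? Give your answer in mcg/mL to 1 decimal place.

19.1 mcg/mL

Over one 50-h interval, 50/42 ≈ 1.1905 half-lives elapse, leaving f ≈ 0.4382 of each dose.
Single-dose peak C₀ = D/Vd = 1541/63 ≈ 24.460 mcg/mL.
Steady-state trough Cmin,ss = C₀·f/(1−f) ≈ 24.460 × 0.4382/0.5618 ≈ 19.079 mcg/mL.
Trough 19.1 mcg/mL vs MEC 4 mcg/mL: adequate.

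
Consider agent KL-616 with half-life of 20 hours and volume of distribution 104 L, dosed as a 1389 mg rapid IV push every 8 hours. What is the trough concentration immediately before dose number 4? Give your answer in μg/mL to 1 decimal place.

f = (1/2)^(τ/t½) = (1/2)^(8/20) ≈ 0.7579.
C₀ = D/Vd = 1389/104 ≈ 13.356 μg/mL.
Before the 4th dose, 3 doses have been given. Superposition: Cmin = C₀·(f + f² + … + f^3).
≈ 13.356 × (0.7579 + 0.5744 + 0.4353) ≈ 13.356 × 1.7676 ≈ 23.608 μg/mL.

23.6 μg/mL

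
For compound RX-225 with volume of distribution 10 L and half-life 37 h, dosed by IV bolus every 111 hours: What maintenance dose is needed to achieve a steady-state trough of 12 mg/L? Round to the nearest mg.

840 mg

τ/t½ = 111/37 ≈ 3, so f = (1/2)^(111/37) ≈ 0.125000.
Cmin,ss = (D/Vd)·f/(1−f), so D = Cmin,ss·Vd·(1−f)/f.
D = 12 × 10 × (1−f)/f ≈ 12 × 10 × 7.00000 ≈ 840.00 mg.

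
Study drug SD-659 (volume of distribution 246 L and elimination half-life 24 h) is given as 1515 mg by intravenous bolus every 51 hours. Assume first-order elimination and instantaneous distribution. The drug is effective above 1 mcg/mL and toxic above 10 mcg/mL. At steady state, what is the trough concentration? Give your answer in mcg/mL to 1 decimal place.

Over one 51-h interval, 51/24 ≈ 2.125 half-lives elapse, leaving f ≈ 0.2293 of each dose.
At steady state, accumulation factor R = 1/(1 − e^(−kτ)) ≈ 1.2975.
Single-dose peak C₀ = D/Vd = 1515/246 ≈ 6.159 mcg/mL.
Cmax,ss = C₀/(1 − f) ≈ 6.159/0.7707 ≈ 7.991 mcg/mL.
One interval later, Cmin,ss = Cmax,ss·e^(−kτ) ≈ 7.991 × 0.2293 ≈ 1.832 mcg/mL.
Trough 1.8 mcg/mL vs MEC 1 mcg/mL: adequate.

1.8 mcg/mL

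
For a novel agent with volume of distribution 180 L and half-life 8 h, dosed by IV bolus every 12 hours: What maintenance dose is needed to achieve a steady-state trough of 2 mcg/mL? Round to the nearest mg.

658 mg

τ/t½ = 12/8 ≈ 1.5, so f = (1/2)^(12/8) ≈ 0.353553.
Cmin,ss = (D/Vd)·f/(1−f), so D = Cmin,ss·Vd·(1−f)/f.
D = 2 × 180 × (1−f)/f ≈ 2 × 180 × 1.82843 ≈ 658.23 mg.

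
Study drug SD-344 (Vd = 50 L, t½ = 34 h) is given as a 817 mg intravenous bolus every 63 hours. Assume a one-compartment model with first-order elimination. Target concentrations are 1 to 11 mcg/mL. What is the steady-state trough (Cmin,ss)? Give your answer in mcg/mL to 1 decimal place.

6.3 mcg/mL

Over one 63-h interval, 63/34 ≈ 1.8529 half-lives elapse, leaving f ≈ 0.2768 of each dose.
Single-dose peak C₀ = D/Vd = 817/50 ≈ 16.340 mcg/mL.
Steady-state trough Cmin,ss = C₀·f/(1−f) ≈ 16.340 × 0.2768/0.7232 ≈ 6.254 mcg/mL.
Trough 6.3 mcg/mL vs MEC 1 mcg/mL: adequate.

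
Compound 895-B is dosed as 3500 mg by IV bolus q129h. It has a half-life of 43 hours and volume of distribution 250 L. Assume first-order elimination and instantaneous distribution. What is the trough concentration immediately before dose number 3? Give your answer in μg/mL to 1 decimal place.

2.0 μg/mL

f = (1/2)^(τ/t½) = (1/2)^(129/43) ≈ 0.1250.
C₀ = D/Vd = 3500/250 ≈ 14.000 μg/mL.
Before the 3rd dose, 2 doses have been given. Superposition: Cmin = C₀·(f + f²).
≈ 14.000 × (0.1250 + 0.0156) ≈ 14.000 × 0.1406 ≈ 1.968 μg/mL.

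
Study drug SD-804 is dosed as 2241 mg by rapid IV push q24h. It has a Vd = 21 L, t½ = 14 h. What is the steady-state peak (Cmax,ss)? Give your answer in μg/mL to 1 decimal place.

Over one 24-h interval, 24/14 ≈ 1.7143 half-lives elapse, leaving f ≈ 0.3048 of each dose.
At steady state, accumulation factor R = 1/(1 − e^(−kτ)) ≈ 1.4384.
Single-dose peak C₀ = D/Vd = 2241/21 ≈ 106.714 μg/mL.
Steady-state peak Cmax,ss = C₀·R ≈ 106.714 × 1.4384 ≈ 153.497 μg/mL.

153.5 μg/mL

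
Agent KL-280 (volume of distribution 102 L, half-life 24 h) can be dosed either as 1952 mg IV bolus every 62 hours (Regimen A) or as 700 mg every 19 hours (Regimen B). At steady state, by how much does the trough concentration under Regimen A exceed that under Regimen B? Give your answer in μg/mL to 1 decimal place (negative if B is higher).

Regimen A: f = (1/2)^(62/24) ≈ 0.1669; Cmin,ss = (1952/102)·f/(1−f) ≈ 3.834 μg/mL.
Regimen B: f = (1/2)^(19/24) ≈ 0.5777; Cmin,ss = (700/102)·f/(1−f) ≈ 9.388 μg/mL.
Difference ≈ 3.834 − 9.388 ≈ -5.554 μg/mL.

-5.6 μg/mL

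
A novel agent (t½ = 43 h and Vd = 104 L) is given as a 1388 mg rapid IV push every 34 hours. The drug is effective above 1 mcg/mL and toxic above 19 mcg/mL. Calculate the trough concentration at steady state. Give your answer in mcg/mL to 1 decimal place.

Over one 34-h interval, 34/43 ≈ 0.7907 half-lives elapse, leaving f ≈ 0.5781 of each dose.
At steady state, accumulation factor R = 1/(1 − e^(−kτ)) ≈ 2.3702.
Single-dose peak C₀ = D/Vd = 1388/104 ≈ 13.346 mcg/mL.
Steady-state peak Cmax,ss = C₀·R ≈ 13.346 × 2.3702 ≈ 31.633 mcg/mL.
One interval later, Cmin,ss = Cmax,ss·e^(−kτ) ≈ 31.633 × 0.5781 ≈ 18.287 mcg/mL.
Trough 18.3 mcg/mL vs MEC 1 mcg/mL: adequate.

18.3 mcg/mL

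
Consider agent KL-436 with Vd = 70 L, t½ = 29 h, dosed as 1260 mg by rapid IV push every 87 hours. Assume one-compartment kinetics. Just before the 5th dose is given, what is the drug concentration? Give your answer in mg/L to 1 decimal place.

f = (1/2)^(τ/t½) = (1/2)^(87/29) ≈ 0.1250.
C₀ = D/Vd = 1260/70 ≈ 18.000 mg/L.
Before the 5th dose, 4 doses have been given. Superposition: Cmin = C₀·(f + f² + … + f^4).
≈ 18.000 × (0.1250 + 0.0156 + 0.0020 + 0.0002) ≈ 18.000 × 0.1428 ≈ 2.570 mg/L.

2.6 mg/L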